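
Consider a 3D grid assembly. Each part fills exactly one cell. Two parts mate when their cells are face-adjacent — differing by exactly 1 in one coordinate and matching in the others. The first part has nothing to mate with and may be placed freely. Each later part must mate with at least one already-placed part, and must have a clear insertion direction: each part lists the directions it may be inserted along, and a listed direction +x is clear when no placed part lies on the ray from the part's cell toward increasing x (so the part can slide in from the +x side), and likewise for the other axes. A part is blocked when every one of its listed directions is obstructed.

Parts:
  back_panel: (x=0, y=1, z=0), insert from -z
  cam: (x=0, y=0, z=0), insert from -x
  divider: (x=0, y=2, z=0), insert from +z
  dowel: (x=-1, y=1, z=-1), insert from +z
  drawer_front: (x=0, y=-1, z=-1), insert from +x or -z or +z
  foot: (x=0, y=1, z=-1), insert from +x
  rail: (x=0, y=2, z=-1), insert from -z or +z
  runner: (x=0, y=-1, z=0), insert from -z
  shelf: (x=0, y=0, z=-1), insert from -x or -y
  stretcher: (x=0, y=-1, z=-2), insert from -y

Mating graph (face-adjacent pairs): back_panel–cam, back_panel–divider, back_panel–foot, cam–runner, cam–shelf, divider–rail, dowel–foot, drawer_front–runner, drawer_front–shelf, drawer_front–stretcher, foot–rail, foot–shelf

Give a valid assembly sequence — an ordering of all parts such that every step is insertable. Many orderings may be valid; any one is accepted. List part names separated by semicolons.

1. cam@(0, 0, 0) [-x clear] — {cam}
2. runner@(0, -1, 0) [-z clear] — {cam, runner}
3. shelf@(0, 0, -1) [-x clear] — {cam, runner, shelf}
4. back_panel@(0, 1, 0) [-z clear] — {back_panel, cam, runner, shelf}
5. foot@(0, 1, -1) [+x clear] — {back_panel, cam, foot, runner, shelf}
6. dowel@(-1, 1, -1) [+z clear] — {back_panel, cam, dowel, foot, runner, shelf}
7. drawer_front@(0, -1, -1) [+x clear] — {back_panel, cam, dowel, drawer_front, foot, runner, shelf}
8. stretcher@(0, -1, -2) [-y clear] — {back_panel, cam, dowel, drawer_front, foot, runner, shelf, stretcher}
9. divider@(0, 2, 0) [+z clear] — {back_panel, cam, divider, dowel, drawer_front, foot, runner, shelf, stretcher}
10. rail@(0, 2, -1) [-z clear] — {back_panel, cam, divider, dowel, drawer_front, foot, rail, runner, shelf, stretcher}

cam; runner; shelf; back_panel; foot; dowel; drawer_front; stretcher; divider; rail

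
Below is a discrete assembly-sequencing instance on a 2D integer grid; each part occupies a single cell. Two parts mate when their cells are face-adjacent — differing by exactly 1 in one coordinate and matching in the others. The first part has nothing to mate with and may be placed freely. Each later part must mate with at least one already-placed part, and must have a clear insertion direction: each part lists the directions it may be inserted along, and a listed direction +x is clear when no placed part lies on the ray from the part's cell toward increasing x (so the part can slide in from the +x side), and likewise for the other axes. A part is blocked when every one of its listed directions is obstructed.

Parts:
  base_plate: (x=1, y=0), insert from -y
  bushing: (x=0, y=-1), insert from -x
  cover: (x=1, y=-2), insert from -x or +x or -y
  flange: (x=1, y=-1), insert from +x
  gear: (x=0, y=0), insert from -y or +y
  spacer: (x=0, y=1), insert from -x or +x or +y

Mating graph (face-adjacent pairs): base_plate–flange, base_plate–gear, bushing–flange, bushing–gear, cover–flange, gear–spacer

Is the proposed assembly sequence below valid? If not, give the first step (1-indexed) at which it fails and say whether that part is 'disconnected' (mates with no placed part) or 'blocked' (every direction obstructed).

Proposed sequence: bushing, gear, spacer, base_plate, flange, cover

1. bushing@(0, -1) [-x clear] — {bushing}
2. gear@(0, 0) [+y clear] — {bushing, gear}
3. spacer@(0, 1) [-x clear] — {bushing, gear, spacer}
4. base_plate@(1, 0) [-y clear] — {base_plate, bushing, gear, spacer}
5. flange@(1, -1) [+x clear] — {base_plate, bushing, flange, gear, spacer}
6. cover@(1, -2) [-x clear] — {base_plate, bushing, cover, flange, gear, spacer}

Valid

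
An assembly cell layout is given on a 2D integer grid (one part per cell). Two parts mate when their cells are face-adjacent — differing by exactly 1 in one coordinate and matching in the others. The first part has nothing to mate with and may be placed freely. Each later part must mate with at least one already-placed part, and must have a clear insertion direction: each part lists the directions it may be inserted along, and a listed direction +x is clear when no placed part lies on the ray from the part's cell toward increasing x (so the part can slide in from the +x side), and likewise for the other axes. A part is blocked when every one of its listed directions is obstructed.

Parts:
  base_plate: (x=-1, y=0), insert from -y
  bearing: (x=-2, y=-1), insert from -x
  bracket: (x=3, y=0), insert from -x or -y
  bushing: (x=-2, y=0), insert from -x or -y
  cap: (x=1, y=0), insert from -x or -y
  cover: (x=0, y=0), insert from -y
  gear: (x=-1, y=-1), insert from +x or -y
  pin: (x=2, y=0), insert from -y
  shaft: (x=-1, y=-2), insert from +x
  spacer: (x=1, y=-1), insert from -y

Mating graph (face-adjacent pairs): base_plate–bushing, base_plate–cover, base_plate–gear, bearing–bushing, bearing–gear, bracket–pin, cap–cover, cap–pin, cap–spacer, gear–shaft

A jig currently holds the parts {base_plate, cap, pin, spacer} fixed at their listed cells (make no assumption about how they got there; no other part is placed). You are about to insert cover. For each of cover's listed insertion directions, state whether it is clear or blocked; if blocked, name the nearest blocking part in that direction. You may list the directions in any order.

-y: clear

-y: ray from cover(0, 0) has no placed part ⇒ clear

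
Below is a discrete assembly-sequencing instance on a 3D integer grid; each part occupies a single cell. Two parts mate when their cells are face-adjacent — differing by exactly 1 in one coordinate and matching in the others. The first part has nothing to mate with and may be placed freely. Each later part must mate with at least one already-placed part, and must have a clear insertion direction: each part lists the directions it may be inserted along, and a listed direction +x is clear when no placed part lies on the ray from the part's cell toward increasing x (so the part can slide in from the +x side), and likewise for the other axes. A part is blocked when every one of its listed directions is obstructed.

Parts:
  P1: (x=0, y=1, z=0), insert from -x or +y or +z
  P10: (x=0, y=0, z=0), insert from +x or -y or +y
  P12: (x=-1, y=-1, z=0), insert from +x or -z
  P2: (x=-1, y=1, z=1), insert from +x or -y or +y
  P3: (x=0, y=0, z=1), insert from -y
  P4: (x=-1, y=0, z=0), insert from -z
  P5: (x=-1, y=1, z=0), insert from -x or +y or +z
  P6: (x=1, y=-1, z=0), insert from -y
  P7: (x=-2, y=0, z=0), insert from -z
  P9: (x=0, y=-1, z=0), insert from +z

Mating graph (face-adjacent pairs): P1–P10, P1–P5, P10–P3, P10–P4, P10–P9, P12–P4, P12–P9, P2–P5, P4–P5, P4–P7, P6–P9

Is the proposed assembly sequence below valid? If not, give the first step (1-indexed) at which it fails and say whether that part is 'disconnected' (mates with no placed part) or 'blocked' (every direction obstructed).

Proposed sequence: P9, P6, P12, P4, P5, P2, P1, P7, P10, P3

Valid

1. P9@(0, -1, 0) [+z clear] — {P9}
2. P6@(1, -1, 0) [-y clear] — {P6, P9}
3. P12@(-1, -1, 0) [-z clear] — {P12, P6, P9}
4. P4@(-1, 0, 0) [-z clear] — {P12, P4, P6, P9}
5. P5@(-1, 1, 0) [-x clear] — {P12, P4, P5, P6, P9}
6. P2@(-1, 1, 1) [+x clear] — {P12, P2, P4, P5, P6, P9}
7. P1@(0, 1, 0) [+y clear] — {P1, P12, P2, P4, P5, P6, P9}
8. P7@(-2, 0, 0) [-z clear] — {P1, P12, P2, P4, P5, P6, P7, P9}
9. P10@(0, 0, 0) [+x clear] — {P1, P10, P12, P2, P4, P5, P6, P7, P9}
10. P3@(0, 0, 1) [-y clear] — {P1, P10, P12, P2, P3, P4, P5, P6, P7, P9}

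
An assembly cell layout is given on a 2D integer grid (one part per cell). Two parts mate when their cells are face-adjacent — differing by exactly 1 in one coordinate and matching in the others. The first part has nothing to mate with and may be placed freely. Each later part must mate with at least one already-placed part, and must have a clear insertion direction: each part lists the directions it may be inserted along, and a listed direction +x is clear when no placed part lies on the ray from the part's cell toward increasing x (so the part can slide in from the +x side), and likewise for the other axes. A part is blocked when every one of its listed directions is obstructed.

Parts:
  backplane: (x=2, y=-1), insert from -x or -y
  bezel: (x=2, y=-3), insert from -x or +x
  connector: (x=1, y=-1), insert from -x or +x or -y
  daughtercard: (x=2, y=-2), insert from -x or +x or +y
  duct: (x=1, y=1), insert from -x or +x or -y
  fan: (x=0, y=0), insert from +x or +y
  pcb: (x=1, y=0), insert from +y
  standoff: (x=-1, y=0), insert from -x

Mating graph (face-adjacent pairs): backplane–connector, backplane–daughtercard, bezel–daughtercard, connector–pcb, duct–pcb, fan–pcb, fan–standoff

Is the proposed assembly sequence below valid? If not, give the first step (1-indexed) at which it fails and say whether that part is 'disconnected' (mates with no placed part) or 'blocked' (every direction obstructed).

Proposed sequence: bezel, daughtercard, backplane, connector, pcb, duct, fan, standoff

Valid

1. bezel@(2, -3) [-x clear] — {bezel}
2. daughtercard@(2, -2) [-x clear] — {bezel, daughtercard}
3. backplane@(2, -1) [-x clear] — {backplane, bezel, daughtercard}
4. connector@(1, -1) [-x clear] — {backplane, bezel, connector, daughtercard}
5. pcb@(1, 0) [+y clear] — {backplane, bezel, connector, daughtercard, pcb}
6. duct@(1, 1) [-x clear] — {backplane, bezel, connector, daughtercard, duct, pcb}
7. fan@(0, 0) [+y clear] — {backplane, bezel, connector, daughtercard, duct, fan, pcb}
8. standoff@(-1, 0) [-x clear] — {backplane, bezel, connector, daughtercard, duct, fan, pcb, standoff}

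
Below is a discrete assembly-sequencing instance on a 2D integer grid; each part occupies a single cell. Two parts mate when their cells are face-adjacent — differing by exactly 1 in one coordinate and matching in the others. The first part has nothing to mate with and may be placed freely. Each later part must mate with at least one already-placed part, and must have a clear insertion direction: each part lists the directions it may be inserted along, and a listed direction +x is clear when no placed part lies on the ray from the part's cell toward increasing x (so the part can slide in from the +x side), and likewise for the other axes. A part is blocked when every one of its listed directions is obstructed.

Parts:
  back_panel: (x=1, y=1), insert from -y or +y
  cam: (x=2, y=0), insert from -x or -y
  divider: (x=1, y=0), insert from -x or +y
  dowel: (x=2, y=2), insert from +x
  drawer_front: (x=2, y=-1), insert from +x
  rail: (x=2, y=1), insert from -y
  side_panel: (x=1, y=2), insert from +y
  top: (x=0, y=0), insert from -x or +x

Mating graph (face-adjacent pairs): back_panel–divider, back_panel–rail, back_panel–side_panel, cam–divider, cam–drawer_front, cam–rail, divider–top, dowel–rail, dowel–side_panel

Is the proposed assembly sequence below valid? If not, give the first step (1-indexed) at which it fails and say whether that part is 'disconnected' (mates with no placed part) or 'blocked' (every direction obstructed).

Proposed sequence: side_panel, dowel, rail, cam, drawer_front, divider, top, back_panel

Invalid at step 8 (blocked)

1. side_panel@(1, 2) [+y clear] — {side_panel}
2. dowel@(2, 2) [+x clear] — {dowel, side_panel}
3. rail@(2, 1) [-y clear] — {dowel, rail, side_panel}
4. cam@(2, 0) [-x clear] — {cam, dowel, rail, side_panel}
5. drawer_front@(2, -1) [+x clear] — {cam, dowel, drawer_front, rail, side_panel}
6. divider@(1, 0) [-x clear] — {cam, divider, dowel, drawer_front, rail, side_panel}
7. top@(0, 0) [-x clear] — {cam, divider, dowel, drawer_front, rail, side_panel, top}
8. back_panel@(1, 1) — -y/+y all obstructed ⇒ blocked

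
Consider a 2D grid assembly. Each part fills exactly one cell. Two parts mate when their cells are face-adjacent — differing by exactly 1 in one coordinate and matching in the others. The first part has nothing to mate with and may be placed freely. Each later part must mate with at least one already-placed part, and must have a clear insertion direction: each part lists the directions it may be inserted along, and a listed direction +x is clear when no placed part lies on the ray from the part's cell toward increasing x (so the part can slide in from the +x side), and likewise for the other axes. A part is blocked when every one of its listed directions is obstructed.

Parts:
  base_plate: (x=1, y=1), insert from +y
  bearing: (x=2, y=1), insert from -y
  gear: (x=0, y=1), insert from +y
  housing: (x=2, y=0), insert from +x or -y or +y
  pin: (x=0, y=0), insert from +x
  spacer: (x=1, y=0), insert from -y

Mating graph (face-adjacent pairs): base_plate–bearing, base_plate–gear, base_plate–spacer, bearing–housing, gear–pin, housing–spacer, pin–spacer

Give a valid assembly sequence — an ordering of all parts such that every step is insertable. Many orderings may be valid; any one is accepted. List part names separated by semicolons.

pin; gear; base_plate; spacer; bearing; housing

1. pin@(0, 0) [+x clear] — {pin}
2. gear@(0, 1) [+y clear] — {gear, pin}
3. base_plate@(1, 1) [+y clear] — {base_plate, gear, pin}
4. spacer@(1, 0) [-y clear] — {base_plate, gear, pin, spacer}
5. bearing@(2, 1) [-y clear] — {base_plate, bearing, gear, pin, spacer}
6. housing@(2, 0) [+x clear] — {base_plate, bearing, gear, housing, pin, spacer}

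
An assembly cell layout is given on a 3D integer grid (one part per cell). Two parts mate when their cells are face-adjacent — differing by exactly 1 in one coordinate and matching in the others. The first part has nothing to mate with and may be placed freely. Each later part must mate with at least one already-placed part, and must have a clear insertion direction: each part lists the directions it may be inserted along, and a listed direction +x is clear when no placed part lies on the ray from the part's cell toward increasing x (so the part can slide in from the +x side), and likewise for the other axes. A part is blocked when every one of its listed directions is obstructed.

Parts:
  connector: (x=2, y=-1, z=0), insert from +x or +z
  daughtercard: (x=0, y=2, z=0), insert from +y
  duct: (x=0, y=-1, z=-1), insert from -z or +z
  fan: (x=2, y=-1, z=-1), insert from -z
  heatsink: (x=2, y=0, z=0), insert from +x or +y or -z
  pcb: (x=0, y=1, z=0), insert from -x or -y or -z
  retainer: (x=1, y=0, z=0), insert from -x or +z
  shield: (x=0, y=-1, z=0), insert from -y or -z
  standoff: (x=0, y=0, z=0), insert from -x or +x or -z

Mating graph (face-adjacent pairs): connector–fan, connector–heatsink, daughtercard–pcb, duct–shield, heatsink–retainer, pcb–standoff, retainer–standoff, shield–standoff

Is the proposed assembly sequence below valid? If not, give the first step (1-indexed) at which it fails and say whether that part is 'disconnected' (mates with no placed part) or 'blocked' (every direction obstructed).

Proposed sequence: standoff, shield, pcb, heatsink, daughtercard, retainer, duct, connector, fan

Invalid at step 4 (disconnected)

1. standoff@(0, 0, 0) [-x clear] — {standoff}
2. shield@(0, -1, 0) [-y clear] — {shield, standoff}
3. pcb@(0, 1, 0) [-x clear] — {pcb, shield, standoff}
4. heatsink@(2, 0, 0) — no placed neighbour ⇒ disconnected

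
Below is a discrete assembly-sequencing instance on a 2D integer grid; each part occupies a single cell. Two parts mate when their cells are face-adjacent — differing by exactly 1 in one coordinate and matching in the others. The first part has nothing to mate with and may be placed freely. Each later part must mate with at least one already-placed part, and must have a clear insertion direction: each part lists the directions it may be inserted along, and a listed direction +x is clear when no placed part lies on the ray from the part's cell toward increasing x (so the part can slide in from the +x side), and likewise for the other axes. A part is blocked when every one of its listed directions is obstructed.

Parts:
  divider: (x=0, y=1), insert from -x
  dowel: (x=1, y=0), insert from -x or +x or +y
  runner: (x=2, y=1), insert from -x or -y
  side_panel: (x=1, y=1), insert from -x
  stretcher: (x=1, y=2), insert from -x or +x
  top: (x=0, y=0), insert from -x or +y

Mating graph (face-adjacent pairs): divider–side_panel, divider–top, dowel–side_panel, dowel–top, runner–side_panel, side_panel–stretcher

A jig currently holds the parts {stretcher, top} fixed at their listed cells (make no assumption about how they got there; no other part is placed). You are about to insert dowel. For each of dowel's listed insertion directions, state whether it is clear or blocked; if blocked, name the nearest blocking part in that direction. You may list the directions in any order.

+x: clear; +y: blocked by stretcher; -x: blocked by top

-x: nearest on ray is top@(0, 0) ⇒ blocked
+x: ray from dowel(1, 0) has no placed part ⇒ clear
+y: nearest on ray is stretcher@(1, 2) ⇒ blocked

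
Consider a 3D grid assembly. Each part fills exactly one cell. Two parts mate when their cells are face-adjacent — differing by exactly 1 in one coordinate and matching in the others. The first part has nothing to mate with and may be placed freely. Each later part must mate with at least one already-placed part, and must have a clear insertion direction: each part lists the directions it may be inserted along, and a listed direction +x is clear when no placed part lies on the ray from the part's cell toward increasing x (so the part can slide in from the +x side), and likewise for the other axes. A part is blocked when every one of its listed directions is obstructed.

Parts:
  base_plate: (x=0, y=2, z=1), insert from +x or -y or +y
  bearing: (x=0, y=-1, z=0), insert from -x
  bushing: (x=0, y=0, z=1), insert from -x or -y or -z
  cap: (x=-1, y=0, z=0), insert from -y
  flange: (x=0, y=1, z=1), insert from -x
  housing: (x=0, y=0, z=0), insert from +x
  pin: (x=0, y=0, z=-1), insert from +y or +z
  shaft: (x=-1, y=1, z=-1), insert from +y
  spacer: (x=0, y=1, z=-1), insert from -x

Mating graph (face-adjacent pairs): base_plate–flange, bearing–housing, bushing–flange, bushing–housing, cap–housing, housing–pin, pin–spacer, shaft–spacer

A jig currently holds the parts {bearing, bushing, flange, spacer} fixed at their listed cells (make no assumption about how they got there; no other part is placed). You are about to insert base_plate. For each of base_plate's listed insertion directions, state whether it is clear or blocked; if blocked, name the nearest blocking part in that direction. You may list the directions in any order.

+x: ray from base_plate(0, 2, 1) has no placed part ⇒ clear
-y: nearest on ray is flange@(0, 1, 1) ⇒ blocked
+y: ray from base_plate(0, 2, 1) has no placed part ⇒ clear

+x: clear; +y: clear; -y: blocked by flange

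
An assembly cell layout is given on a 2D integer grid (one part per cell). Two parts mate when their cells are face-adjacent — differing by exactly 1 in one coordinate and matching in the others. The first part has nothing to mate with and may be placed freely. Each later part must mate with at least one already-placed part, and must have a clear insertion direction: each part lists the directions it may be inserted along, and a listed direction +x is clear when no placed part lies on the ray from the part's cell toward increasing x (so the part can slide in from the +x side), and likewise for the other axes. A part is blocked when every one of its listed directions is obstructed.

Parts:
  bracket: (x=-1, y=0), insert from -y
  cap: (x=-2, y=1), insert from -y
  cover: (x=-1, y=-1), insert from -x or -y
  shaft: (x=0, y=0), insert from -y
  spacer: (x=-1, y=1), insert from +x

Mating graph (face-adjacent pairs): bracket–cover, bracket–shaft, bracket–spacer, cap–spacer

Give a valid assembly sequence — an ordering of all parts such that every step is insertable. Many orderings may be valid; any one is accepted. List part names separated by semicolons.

1. spacer@(-1, 1) [+x clear] — {spacer}
2. bracket@(-1, 0) [-y clear] — {bracket, spacer}
3. cap@(-2, 1) [-y clear] — {bracket, cap, spacer}
4. shaft@(0, 0) [-y clear] — {bracket, cap, shaft, spacer}
5. cover@(-1, -1) [-x clear] — {bracket, cap, cover, shaft, spacer}

spacer; bracket; cap; shaft; cover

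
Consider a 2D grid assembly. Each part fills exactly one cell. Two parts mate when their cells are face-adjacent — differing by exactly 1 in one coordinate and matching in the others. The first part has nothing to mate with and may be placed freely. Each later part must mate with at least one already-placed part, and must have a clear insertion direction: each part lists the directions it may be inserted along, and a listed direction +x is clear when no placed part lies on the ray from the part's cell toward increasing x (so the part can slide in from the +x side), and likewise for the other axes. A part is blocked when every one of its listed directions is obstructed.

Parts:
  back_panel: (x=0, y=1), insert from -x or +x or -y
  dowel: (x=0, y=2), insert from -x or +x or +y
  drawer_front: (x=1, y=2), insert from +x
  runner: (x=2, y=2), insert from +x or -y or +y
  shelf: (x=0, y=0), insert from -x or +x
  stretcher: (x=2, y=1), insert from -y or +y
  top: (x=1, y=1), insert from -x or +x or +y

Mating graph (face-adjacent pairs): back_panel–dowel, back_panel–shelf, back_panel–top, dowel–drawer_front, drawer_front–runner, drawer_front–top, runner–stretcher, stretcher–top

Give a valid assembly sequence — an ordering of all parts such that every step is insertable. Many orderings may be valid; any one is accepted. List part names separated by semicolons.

1. back_panel@(0, 1) [-x clear] — {back_panel}
2. top@(1, 1) [+x clear] — {back_panel, top}
3. stretcher@(2, 1) [-y clear] — {back_panel, stretcher, top}
4. drawer_front@(1, 2) [+x clear] — {back_panel, drawer_front, stretcher, top}
5. runner@(2, 2) [+x clear] — {back_panel, drawer_front, runner, stretcher, top}
6. shelf@(0, 0) [-x clear] — {back_panel, drawer_front, runner, shelf, stretcher, top}
7. dowel@(0, 2) [-x clear] — {back_panel, dowel, drawer_front, runner, shelf, stretcher, top}

back_panel; top; stretcher; drawer_front; runner; shelf; dowel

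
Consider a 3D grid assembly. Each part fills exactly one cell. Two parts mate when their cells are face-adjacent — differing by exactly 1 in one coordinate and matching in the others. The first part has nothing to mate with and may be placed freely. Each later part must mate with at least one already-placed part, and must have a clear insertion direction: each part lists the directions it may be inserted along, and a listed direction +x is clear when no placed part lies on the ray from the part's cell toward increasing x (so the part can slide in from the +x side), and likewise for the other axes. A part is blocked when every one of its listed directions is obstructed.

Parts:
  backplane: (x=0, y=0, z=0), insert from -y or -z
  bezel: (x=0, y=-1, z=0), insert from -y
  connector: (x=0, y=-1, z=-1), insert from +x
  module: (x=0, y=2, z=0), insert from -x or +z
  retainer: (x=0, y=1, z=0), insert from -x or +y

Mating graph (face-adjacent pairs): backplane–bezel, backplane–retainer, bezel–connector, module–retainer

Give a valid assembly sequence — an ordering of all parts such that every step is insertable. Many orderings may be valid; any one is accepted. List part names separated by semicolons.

retainer; module; backplane; bezel; connector

1. retainer@(0, 1, 0) [-x clear] — {retainer}
2. module@(0, 2, 0) [-x clear] — {module, retainer}
3. backplane@(0, 0, 0) [-y clear] — {backplane, module, retainer}
4. bezel@(0, -1, 0) [-y clear] — {backplane, bezel, module, retainer}
5. connector@(0, -1, -1) [+x clear] — {backplane, bezel, connector, module, retainer}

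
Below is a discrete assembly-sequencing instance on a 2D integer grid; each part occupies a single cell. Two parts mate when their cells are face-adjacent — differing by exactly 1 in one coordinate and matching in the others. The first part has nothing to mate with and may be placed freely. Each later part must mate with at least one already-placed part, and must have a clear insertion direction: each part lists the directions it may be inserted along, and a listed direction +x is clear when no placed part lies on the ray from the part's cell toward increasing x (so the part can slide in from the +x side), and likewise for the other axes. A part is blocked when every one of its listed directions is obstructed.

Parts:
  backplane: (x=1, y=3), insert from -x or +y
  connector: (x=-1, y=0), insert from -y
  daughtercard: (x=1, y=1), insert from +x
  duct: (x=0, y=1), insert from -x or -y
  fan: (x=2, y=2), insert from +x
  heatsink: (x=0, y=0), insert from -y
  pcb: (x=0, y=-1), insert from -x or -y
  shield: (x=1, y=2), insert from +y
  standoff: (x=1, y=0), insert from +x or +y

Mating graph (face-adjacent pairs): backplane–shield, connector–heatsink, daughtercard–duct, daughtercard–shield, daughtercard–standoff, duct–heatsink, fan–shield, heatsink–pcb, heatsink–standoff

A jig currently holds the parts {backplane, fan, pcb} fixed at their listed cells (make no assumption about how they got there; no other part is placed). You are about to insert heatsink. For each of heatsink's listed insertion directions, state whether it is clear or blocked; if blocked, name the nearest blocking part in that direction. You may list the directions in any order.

-y: blocked by pcb

-y: nearest on ray is pcb@(0, -1) ⇒ blocked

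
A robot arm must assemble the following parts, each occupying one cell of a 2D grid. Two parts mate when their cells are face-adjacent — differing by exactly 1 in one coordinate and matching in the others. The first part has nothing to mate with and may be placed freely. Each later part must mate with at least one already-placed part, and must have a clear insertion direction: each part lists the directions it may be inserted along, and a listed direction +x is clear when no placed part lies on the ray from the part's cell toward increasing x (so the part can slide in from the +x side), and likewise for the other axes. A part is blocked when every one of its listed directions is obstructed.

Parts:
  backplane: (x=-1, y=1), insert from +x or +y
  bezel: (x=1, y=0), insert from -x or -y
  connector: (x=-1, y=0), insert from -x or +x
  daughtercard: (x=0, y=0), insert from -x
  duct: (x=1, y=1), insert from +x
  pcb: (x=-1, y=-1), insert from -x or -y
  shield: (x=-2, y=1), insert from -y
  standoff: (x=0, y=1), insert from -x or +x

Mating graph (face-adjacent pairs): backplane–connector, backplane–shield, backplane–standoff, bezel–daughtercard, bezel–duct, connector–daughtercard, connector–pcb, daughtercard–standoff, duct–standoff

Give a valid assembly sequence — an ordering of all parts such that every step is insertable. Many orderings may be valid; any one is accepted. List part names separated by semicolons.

backplane; shield; standoff; daughtercard; bezel; duct; connector; pcb

1. backplane@(-1, 1) [+x clear] — {backplane}
2. shield@(-2, 1) [-y clear] — {backplane, shield}
3. standoff@(0, 1) [+x clear] — {backplane, shield, standoff}
4. daughtercard@(0, 0) [-x clear] — {backplane, daughtercard, shield, standoff}
5. bezel@(1, 0) [-y clear] — {backplane, bezel, daughtercard, shield, standoff}
6. duct@(1, 1) [+x clear] — {backplane, bezel, daughtercard, duct, shield, standoff}
7. connector@(-1, 0) [-x clear] — {backplane, bezel, connector, daughtercard, duct, shield, standoff}
8. pcb@(-1, -1) [-x clear] — {backplane, bezel, connector, daughtercard, duct, pcb, shield, standoff}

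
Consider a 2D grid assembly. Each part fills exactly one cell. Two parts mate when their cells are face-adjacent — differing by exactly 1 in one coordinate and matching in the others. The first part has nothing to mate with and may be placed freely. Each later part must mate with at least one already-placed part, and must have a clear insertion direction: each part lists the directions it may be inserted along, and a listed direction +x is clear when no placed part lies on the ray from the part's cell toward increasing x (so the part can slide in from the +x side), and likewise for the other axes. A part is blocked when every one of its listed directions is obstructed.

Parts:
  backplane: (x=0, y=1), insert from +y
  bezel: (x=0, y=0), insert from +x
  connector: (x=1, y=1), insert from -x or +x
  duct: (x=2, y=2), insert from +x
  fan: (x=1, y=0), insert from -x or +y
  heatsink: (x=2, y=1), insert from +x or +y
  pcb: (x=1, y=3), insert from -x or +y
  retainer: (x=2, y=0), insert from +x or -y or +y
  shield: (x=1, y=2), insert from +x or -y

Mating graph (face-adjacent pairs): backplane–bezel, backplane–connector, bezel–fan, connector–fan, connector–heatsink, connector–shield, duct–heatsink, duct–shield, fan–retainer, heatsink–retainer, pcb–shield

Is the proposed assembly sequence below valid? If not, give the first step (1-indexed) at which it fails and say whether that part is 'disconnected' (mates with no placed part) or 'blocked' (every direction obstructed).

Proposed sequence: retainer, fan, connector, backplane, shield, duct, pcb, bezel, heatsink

1. retainer@(2, 0) [+x clear] — {retainer}
2. fan@(1, 0) [-x clear] — {fan, retainer}
3. connector@(1, 1) [-x clear] — {connector, fan, retainer}
4. backplane@(0, 1) [+y clear] — {backplane, connector, fan, retainer}
5. shield@(1, 2) [+x clear] — {backplane, connector, fan, retainer, shield}
6. duct@(2, 2) [+x clear] — {backplane, connector, duct, fan, retainer, shield}
7. pcb@(1, 3) [-x clear] — {backplane, connector, duct, fan, pcb, retainer, shield}
8. bezel@(0, 0) — +x all obstructed ⇒ blocked

Invalid at step 8 (blocked)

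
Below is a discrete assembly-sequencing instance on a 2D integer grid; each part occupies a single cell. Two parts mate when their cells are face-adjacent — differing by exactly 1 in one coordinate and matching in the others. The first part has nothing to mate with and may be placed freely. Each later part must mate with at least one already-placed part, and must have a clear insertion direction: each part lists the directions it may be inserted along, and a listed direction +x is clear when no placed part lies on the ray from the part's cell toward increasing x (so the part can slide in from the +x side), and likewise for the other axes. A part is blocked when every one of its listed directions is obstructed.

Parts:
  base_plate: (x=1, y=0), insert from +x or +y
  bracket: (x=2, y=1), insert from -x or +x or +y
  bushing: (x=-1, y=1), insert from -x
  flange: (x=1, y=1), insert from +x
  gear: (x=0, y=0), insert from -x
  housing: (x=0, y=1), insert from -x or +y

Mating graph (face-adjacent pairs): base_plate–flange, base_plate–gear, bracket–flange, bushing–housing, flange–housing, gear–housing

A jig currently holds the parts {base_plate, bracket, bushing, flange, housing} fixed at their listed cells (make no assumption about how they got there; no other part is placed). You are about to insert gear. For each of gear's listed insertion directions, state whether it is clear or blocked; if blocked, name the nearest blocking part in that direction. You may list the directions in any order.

-x: ray from gear(0, 0) has no placed part ⇒ clear

-x: clear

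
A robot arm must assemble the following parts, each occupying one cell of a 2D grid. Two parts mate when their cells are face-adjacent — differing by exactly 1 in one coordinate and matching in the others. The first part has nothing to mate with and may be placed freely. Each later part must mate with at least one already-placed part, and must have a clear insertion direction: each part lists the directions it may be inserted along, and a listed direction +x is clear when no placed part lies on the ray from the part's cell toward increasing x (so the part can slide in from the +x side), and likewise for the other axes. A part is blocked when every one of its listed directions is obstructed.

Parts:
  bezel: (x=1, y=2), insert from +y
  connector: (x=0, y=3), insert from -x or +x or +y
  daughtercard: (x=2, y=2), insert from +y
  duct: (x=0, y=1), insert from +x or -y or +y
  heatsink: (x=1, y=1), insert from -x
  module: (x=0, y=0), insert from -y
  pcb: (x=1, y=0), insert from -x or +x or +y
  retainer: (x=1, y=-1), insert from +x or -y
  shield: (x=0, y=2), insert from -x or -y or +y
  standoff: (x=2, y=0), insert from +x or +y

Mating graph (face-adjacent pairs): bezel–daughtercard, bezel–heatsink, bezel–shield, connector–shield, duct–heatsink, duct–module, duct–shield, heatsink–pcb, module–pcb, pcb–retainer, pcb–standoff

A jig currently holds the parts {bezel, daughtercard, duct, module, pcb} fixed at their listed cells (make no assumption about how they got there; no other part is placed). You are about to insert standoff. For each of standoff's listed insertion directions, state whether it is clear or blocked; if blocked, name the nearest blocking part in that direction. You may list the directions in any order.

+x: ray from standoff(2, 0) has no placed part ⇒ clear
+y: nearest on ray is daughtercard@(2, 2) ⇒ blocked

+x: clear; +y: blocked by daughtercard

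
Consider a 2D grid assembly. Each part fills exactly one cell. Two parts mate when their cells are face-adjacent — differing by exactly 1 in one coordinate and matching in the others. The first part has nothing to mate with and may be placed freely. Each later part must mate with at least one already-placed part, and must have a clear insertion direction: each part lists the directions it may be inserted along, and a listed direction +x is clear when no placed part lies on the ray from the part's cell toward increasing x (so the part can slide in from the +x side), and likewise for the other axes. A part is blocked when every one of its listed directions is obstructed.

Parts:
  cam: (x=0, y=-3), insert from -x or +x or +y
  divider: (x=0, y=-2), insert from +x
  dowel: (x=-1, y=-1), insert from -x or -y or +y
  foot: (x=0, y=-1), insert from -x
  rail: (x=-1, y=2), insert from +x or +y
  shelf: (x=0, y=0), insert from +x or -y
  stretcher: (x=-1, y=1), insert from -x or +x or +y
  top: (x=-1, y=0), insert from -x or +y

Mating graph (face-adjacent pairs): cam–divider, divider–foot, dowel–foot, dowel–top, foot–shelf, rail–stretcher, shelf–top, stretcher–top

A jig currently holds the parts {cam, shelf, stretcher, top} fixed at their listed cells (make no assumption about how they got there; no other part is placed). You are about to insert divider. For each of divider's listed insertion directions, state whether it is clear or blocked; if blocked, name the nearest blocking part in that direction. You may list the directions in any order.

+x: clear

+x: ray from divider(0, -2) has no placed part ⇒ clear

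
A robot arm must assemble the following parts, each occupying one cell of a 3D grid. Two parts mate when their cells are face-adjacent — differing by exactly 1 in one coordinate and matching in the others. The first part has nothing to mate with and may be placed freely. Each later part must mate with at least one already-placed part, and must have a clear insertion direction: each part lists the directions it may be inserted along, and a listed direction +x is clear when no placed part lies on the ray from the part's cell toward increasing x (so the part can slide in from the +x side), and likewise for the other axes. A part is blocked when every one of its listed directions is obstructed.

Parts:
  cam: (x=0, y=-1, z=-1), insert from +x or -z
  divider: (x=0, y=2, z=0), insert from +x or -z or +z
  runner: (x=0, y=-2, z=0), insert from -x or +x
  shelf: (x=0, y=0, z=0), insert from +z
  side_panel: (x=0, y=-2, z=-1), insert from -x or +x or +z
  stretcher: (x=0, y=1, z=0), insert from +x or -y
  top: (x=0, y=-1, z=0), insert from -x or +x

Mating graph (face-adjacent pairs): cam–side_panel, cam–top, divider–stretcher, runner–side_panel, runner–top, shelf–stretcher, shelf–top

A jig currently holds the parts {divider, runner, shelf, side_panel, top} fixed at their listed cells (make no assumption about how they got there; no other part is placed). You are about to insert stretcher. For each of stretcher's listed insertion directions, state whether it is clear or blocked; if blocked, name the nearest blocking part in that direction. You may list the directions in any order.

+x: ray from stretcher(0, 1, 0) has no placed part ⇒ clear
-y: nearest on ray is shelf@(0, 0, 0) ⇒ blocked

+x: clear; -y: blocked by shelf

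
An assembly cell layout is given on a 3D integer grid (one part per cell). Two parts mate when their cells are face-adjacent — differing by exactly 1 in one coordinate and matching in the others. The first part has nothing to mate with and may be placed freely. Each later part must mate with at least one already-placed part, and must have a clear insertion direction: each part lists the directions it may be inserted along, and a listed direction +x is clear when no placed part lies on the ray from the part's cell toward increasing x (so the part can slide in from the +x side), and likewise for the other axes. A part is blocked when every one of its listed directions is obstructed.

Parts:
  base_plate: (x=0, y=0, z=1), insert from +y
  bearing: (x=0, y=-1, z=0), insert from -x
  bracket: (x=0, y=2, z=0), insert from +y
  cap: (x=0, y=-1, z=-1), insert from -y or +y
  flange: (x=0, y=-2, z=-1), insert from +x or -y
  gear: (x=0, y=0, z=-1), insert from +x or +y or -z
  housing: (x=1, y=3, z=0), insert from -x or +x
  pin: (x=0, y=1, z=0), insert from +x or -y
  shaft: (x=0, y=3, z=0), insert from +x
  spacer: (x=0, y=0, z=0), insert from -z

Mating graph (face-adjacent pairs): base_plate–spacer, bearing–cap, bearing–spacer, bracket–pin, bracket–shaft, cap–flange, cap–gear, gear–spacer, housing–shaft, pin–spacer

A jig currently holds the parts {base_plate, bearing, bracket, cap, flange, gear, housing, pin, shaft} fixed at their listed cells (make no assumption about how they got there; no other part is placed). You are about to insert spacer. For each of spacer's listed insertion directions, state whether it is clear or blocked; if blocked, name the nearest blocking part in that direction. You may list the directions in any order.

-z: nearest on ray is gear@(0, 0, -1) ⇒ blocked

-z: blocked by gear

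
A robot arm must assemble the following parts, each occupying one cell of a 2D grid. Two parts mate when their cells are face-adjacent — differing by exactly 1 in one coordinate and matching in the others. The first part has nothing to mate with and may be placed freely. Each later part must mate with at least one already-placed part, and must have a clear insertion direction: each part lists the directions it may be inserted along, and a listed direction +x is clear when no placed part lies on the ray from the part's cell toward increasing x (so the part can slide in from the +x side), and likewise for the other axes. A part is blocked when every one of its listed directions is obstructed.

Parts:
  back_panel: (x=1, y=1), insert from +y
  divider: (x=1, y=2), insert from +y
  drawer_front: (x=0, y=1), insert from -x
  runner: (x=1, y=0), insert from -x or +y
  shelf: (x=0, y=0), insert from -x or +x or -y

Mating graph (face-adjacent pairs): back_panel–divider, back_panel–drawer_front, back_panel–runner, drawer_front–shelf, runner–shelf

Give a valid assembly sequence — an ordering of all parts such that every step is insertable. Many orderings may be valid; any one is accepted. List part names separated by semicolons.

runner; shelf; back_panel; divider; drawer_front

1. runner@(1, 0) [-x clear] — {runner}
2. shelf@(0, 0) [-x clear] — {runner, shelf}
3. back_panel@(1, 1) [+y clear] — {back_panel, runner, shelf}
4. divider@(1, 2) [+y clear] — {back_panel, divider, runner, shelf}
5. drawer_front@(0, 1) [-x clear] — {back_panel, divider, drawer_front, runner, shelf}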